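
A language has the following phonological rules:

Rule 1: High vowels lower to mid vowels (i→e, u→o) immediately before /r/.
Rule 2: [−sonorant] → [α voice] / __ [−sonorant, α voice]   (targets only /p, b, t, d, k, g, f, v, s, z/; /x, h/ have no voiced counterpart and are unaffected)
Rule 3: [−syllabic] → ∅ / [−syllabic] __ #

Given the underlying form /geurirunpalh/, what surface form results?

Rule 1 (pre-rhotic lowering): /u/ is a high vowel immediately before /r/, so it lowers to [o]. /i/ is a high vowel immediately before /r/, so it lowers to [e]. /geurirunpalh/ → georerunpalh.
Rule 2 (regressive voicing assimilation): no segment meets the environment; /georerunpalh/ is unchanged.
Rule 3 (final cluster simplification): /h/ is the second consonant of a word-final cluster /lh/, so it deletes. /georerunpalh/ → georerunpal.

georerunpal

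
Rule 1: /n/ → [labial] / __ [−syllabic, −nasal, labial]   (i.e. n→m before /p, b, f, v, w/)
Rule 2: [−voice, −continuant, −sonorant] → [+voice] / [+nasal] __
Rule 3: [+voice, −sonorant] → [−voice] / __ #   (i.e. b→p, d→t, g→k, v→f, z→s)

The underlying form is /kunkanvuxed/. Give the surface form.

kungamvuxet

Rule 1 (nasal place assimilation): /n/ precedes the labial consonant /v/, so it assimilates in place to [m]. /kunkanvuxed/ → kunkamvuxed.
Rule 2 (post-nasal voicing): /k/ is a voiceless stop immediately after the nasal /n/, so it voices to [g]. /kunkamvuxed/ → kungamvuxed.
Rule 3 (final devoicing): /d/ is a voiced obstruent in word-final position, so it devoices to [t]. /kungamvuxed/ → kungamvuxet.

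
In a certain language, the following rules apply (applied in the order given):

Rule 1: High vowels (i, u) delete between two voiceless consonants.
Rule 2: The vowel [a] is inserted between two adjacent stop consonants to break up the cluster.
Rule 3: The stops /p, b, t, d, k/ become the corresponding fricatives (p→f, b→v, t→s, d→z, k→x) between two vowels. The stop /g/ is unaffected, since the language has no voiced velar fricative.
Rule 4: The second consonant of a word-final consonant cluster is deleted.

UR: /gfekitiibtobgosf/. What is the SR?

Rule 1 (high vowel syncope): /i/ is a high vowel flanked by voiceless consonants /k/ and /t/, so it deletes. /gfekitiibtobgosf/ → gfektiibtobgosf.
Rule 2 (stop-cluster a-epenthesis): /k/ and /t/ form a stop–stop cluster, so [a] is inserted between them. /b/ and /t/ form a stop–stop cluster, so [a] is inserted between them. /b/ and /g/ form a stop–stop cluster, so [a] is inserted between them. /gfektiibtobgosf/ → gfekatiibatobagosf.
Rule 3 (intervocalic spirantization): /k/ is a stop between vowels /e/ and /a/, so it spirantizes to the fricative [x]. /t/ is a stop between vowels /a/ and /i/, so it spirantizes to the fricative [s]. /b/ is a stop between vowels /i/ and /a/, so it spirantizes to the fricative [v]. /t/ is a stop between vowels /a/ and /o/, so it spirantizes to the fricative [s]. /b/ is a stop between vowels /o/ and /a/, so it spirantizes to the fricative [v]. /gfekatiibatobagosf/ → gfexasiivasovagosf.
Rule 4 (final cluster simplification): /f/ is the second consonant of a word-final cluster /sf/, so it deletes. /gfexasiivasovagosf/ → gfexasiivasovagos.

gfexasiivasovagos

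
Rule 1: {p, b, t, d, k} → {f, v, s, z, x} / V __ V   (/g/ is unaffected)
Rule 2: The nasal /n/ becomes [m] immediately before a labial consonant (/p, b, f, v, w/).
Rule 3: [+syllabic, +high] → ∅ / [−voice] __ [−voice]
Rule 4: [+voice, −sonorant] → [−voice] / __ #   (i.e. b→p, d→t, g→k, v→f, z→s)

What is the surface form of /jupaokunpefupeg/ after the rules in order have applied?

Rule 1 (intervocalic spirantization): /p/ is a stop between vowels /u/ and /a/, so it spirantizes to the fricative [f]. /k/ is a stop between vowels /o/ and /u/, so it spirantizes to the fricative [x]. /p/ is a stop between vowels /u/ and /e/, so it spirantizes to the fricative [f]. /jupaokunpefupeg/ → jufaoxunpefufeg.
Rule 2 (nasal place assimilation): /n/ precedes the labial consonant /p/, so it assimilates in place to [m]. /jufaoxunpefufeg/ → jufaoxumpefufeg.
Rule 3 (high vowel syncope): /u/ is a high vowel flanked by voiceless consonants /f/ and /f/, so it deletes. /jufaoxumpefufeg/ → jufaoxumpeffeg.
Rule 4 (final devoicing): /g/ is a voiced obstruent in word-final position, so it devoices to [k]. /jufaoxumpeffeg/ → jufaoxumpeffek.

jufaoxumpeffek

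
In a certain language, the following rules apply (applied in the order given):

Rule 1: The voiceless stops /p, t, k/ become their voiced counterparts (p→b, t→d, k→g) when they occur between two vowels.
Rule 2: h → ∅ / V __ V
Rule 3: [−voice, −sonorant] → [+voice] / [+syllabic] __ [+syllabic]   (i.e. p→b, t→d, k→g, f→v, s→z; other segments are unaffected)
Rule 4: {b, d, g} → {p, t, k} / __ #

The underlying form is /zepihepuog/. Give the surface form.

zebiebuok

Rule 1 (intervocalic voicing): /p/ is a voiceless stop between vowels /e/ and /i/, so it voices to [b]. /p/ is a voiceless stop between vowels /e/ and /u/, so it voices to [b]. /zepihepuog/ → zebihebuog.
Rule 2 (intervocalic h-deletion): /h/ occurs between vowels /i/ and /e/, so it deletes. /zebihebuog/ → zebiebuog.
Rule 3 (intervocalic voicing): no segment meets the environment; /zebiebuog/ is unchanged.
Rule 4 (final devoicing): /g/ is a voiced stop in word-final position, so it devoices to [k]. /zebiebuog/ → zebiebuok.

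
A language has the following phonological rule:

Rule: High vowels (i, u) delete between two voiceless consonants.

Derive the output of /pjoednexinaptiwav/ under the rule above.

No segment of /pjoednexinaptiwav/ meets the structural description of the rule, so the form surfaces unchanged.

pjoednexinaptiwav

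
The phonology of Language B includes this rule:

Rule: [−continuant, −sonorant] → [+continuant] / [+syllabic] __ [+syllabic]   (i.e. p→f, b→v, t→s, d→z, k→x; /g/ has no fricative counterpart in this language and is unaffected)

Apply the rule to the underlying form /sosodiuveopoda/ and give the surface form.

sosoziuveofoza

/d/ is a stop between vowels /o/ and /i/, so it spirantizes to the fricative [z].
/p/ is a stop between vowels /o/ and /o/, so it spirantizes to the fricative [f].
/d/ is a stop between vowels /o/ and /a/, so it spirantizes to the fricative [z].
Surface form: [sosoziuveofoza].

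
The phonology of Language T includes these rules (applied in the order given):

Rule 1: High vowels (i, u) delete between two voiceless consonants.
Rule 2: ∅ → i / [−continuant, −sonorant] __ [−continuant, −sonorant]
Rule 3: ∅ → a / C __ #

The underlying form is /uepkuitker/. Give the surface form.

uepikuitikera

Rule 1 (high vowel syncope): no segment meets the environment; /uepkuitker/ is unchanged.
Rule 2 (stop-cluster i-epenthesis): /p/ and /k/ form a stop–stop cluster, so [i] is inserted between them. /t/ and /k/ form a stop–stop cluster, so [i] is inserted between them. /uepkuitker/ → uepikuitiker.
Rule 3 (final a-epenthesis): the form ends in the consonant /r/, so [a] is inserted word-finally. /uepikuitiker/ → uepikuitikera.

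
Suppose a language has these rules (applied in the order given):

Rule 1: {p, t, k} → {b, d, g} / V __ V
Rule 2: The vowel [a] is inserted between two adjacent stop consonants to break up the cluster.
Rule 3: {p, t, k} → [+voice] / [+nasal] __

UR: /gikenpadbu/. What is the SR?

gigenbadabu

Rule 1 (intervocalic voicing): /k/ is a voiceless stop between vowels /i/ and /e/, so it voices to [g]. /gikenpadbu/ → gigenpadbu.
Rule 2 (stop-cluster a-epenthesis): /d/ and /b/ form a stop–stop cluster, so [a] is inserted between them. /gigenpadbu/ → gigenpadabu.
Rule 3 (post-nasal voicing): /p/ is a voiceless stop immediately after the nasal /n/, so it voices to [b]. /gigenpadabu/ → gigenbadabu.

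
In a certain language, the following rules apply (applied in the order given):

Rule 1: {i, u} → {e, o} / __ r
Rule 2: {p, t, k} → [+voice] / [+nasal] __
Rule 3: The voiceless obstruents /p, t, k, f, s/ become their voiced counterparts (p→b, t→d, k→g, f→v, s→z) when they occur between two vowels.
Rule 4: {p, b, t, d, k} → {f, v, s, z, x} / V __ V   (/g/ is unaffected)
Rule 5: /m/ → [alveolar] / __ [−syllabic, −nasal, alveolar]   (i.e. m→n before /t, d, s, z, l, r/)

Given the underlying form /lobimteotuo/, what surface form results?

Rule 1 (pre-rhotic lowering): no segment meets the environment; /lobimteotuo/ is unchanged.
Rule 2 (post-nasal voicing): /t/ is a voiceless stop immediately after the nasal /m/, so it voices to [d]. /lobimteotuo/ → lobimdeotuo.
Rule 3 (intervocalic voicing): /t/ is a voiceless obstruent between vowels /o/ and /u/, so it voices to [d]. /lobimdeotuo/ → lobimdeoduo.
Rule 4 (intervocalic spirantization): /b/ is a stop between vowels /o/ and /i/, so it spirantizes to the fricative [v]. /d/ is a stop between vowels /o/ and /u/, so it spirantizes to the fricative [z]. /lobimdeoduo/ → lovimdeozuo.
Rule 5 (nasal place assimilation): /m/ precedes the alveolar consonant /d/, so it assimilates in place to [n]. /lovimdeozuo/ → lovindeozuo.

lovindeozuo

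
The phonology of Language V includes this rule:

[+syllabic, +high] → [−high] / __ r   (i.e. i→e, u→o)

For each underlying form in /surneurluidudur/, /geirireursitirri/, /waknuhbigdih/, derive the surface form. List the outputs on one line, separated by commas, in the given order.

/surneurluidudur/: /u/ is a high vowel immediately before /r/, so it lowers to [o]. /u/ is a high vowel immediately before /r/, so it lowers to [o]. /u/ is a high vowel immediately before /r/, so it lowers to [o]. → [sorneorluidudor].
/geirireursitirri/: /i/ is a high vowel immediately before /r/, so it lowers to [e]. /i/ is a high vowel immediately before /r/, so it lowers to [e]. /u/ is a high vowel immediately before /r/, so it lowers to [o]. /i/ is a high vowel immediately before /r/, so it lowers to [e]. → [geerereorsiterri].
/waknuhbigdih/: the rule's environment is not met; surfaces unchanged as [waknuhbigdih].

sorneorluidudor, geerereorsiterri, waknuhbigdih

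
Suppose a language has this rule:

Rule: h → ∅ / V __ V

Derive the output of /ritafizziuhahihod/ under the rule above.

/h/ occurs between vowels /u/ and /a/, so it deletes.
/h/ occurs between vowels /a/ and /i/, so it deletes.
/h/ occurs between vowels /i/ and /o/, so it deletes.
Surface form: [ritafizziuaiod].

ritafizziuaiod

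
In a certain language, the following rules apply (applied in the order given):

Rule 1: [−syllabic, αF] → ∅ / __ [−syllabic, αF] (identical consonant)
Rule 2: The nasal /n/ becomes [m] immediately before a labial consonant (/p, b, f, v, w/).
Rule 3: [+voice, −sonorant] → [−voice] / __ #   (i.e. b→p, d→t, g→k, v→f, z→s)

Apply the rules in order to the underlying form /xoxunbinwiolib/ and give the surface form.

xoxumbimwiolip

Rule 1 (degemination): no segment meets the environment; /xoxunbinwiolib/ is unchanged.
Rule 2 (nasal place assimilation): /n/ precedes the labial consonant /b/, so it assimilates in place to [m]. /n/ precedes the labial consonant /w/, so it assimilates in place to [m]. /xoxunbinwiolib/ → xoxumbimwiolib.
Rule 3 (final devoicing): /b/ is a voiced obstruent in word-final position, so it devoices to [p]. /xoxumbimwiolib/ → xoxumbimwiolip.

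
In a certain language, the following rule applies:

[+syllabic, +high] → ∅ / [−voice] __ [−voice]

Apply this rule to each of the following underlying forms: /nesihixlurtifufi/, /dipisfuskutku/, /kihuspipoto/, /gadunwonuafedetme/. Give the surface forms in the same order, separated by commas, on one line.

/nesihixlurtifufi/: /i/ is a high vowel flanked by voiceless consonants /s/ and /h/, so it deletes. /i/ is a high vowel flanked by voiceless consonants /h/ and /x/, so it deletes. /i/ is a high vowel flanked by voiceless consonants /t/ and /f/, so it deletes. /u/ is a high vowel flanked by voiceless consonants /f/ and /f/, so it deletes. → [neshxlurtffi].
/dipisfuskutku/: /i/ is a high vowel flanked by voiceless consonants /p/ and /s/, so it deletes. /u/ is a high vowel flanked by voiceless consonants /f/ and /s/, so it deletes. /u/ is a high vowel flanked by voiceless consonants /k/ and /t/, so it deletes. → [dipsfsktku].
/kihuspipoto/: /i/ is a high vowel flanked by voiceless consonants /k/ and /h/, so it deletes. /u/ is a high vowel flanked by voiceless consonants /h/ and /s/, so it deletes. /i/ is a high vowel flanked by voiceless consonants /p/ and /p/, so it deletes. → [khsppoto].
/gadunwonuafedetme/: the rule's environment is not met; surfaces unchanged as [gadunwonuafedetme].

neshxlurtffi, dipsfsktku, khsppoto, gadunwonuafedetme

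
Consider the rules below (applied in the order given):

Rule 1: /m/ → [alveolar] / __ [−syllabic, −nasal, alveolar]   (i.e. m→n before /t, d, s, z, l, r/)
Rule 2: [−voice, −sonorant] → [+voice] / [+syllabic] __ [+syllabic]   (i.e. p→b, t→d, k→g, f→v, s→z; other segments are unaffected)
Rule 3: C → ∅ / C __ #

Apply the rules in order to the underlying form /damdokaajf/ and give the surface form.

Rule 1 (nasal place assimilation): /m/ precedes the alveolar consonant /d/, so it assimilates in place to [n]. /damdokaajf/ → dandokaajf.
Rule 2 (intervocalic voicing): /k/ is a voiceless obstruent between vowels /o/ and /a/, so it voices to [g]. /dandokaajf/ → dandogaajf.
Rule 3 (final cluster simplification): /f/ is the second consonant of a word-final cluster /jf/, so it deletes. /dandogaajf/ → dandogaaj.

dandogaaj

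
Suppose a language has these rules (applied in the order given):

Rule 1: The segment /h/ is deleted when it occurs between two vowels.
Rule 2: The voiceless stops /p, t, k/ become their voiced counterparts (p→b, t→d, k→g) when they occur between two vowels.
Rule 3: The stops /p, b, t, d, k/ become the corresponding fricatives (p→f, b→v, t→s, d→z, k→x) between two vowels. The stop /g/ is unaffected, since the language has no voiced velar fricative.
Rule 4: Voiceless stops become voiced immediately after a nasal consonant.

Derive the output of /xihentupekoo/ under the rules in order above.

Rule 1 (intervocalic h-deletion): /h/ occurs between vowels /i/ and /e/, so it deletes. /xihentupekoo/ → xientupekoo.
Rule 2 (intervocalic voicing): /p/ is a voiceless stop between vowels /u/ and /e/, so it voices to [b]. /k/ is a voiceless stop between vowels /e/ and /o/, so it voices to [g]. /xientupekoo/ → xientubegoo.
Rule 3 (intervocalic spirantization): /b/ is a stop between vowels /u/ and /e/, so it spirantizes to the fricative [v]. /xientubegoo/ → xientuvegoo.
Rule 4 (post-nasal voicing): /t/ is a voiceless stop immediately after the nasal /n/, so it voices to [d]. /xientuvegoo/ → xienduvegoo.

xienduvegoo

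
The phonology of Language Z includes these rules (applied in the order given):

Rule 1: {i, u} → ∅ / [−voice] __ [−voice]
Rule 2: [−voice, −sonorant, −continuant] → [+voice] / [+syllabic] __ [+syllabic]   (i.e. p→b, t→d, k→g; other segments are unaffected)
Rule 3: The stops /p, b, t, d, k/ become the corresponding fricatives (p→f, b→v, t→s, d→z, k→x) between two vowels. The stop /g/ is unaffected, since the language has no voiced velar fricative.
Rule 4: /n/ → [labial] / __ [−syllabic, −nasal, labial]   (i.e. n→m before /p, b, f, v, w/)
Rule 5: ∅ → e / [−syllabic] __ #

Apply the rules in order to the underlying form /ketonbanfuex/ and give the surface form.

kezombamfuexe

Rule 1 (high vowel syncope): no segment meets the environment; /ketonbanfuex/ is unchanged.
Rule 2 (intervocalic voicing): /t/ is a voiceless stop between vowels /e/ and /o/, so it voices to [d]. /ketonbanfuex/ → kedonbanfuex.
Rule 3 (intervocalic spirantization): /d/ is a stop between vowels /e/ and /o/, so it spirantizes to the fricative [z]. /kedonbanfuex/ → kezonbanfuex.
Rule 4 (nasal place assimilation): /n/ precedes the labial consonant /b/, so it assimilates in place to [m]. /n/ precedes the labial consonant /f/, so it assimilates in place to [m]. /kezonbanfuex/ → kezombamfuex.
Rule 5 (final e-epenthesis): the form ends in the consonant /x/, so [e] is inserted word-finally. /kezombamfuex/ → kezombamfuexe.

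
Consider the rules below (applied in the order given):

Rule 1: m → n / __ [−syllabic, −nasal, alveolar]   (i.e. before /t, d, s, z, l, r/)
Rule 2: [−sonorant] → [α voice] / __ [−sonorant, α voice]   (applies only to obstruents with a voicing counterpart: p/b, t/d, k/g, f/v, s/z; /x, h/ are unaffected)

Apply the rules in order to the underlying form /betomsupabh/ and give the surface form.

betonsupaph

Rule 1 (nasal place assimilation): /m/ precedes the alveolar consonant /s/, so it assimilates in place to [n]. /betomsupabh/ → betonsupabh.
Rule 2 (regressive voicing assimilation): /b/ precedes the voiceless obstruent /h/, so it devoices to [p] by assimilation. /betonsupabh/ → betonsupaph.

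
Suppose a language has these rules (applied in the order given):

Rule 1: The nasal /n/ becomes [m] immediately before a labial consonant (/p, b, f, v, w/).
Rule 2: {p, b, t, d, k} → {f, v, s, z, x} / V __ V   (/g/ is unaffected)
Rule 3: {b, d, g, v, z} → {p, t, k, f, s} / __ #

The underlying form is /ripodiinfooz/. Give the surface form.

rifoziimfoos

Rule 1 (nasal place assimilation): /n/ precedes the labial consonant /f/, so it assimilates in place to [m]. /ripodiinfooz/ → ripodiimfooz.
Rule 2 (intervocalic spirantization): /p/ is a stop between vowels /i/ and /o/, so it spirantizes to the fricative [f]. /d/ is a stop between vowels /o/ and /i/, so it spirantizes to the fricative [z]. /ripodiimfooz/ → rifoziimfooz.
Rule 3 (final devoicing): /z/ is a voiced obstruent in word-final position, so it devoices to [s]. /rifoziimfooz/ → rifoziimfoos.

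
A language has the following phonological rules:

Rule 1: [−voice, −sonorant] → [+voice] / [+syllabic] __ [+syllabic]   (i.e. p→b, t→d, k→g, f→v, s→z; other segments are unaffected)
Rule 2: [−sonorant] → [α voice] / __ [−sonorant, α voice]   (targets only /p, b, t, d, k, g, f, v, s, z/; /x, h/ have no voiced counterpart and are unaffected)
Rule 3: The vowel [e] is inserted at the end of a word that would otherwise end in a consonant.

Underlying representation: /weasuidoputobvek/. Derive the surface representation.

weazuidobudobveke

Rule 1 (intervocalic voicing): /s/ is a voiceless obstruent between vowels /a/ and /u/, so it voices to [z]. /p/ is a voiceless obstruent between vowels /o/ and /u/, so it voices to [b]. /t/ is a voiceless obstruent between vowels /u/ and /o/, so it voices to [d]. /weasuidoputobvek/ → weazuidobudobvek.
Rule 2 (regressive voicing assimilation): no segment meets the environment; /weazuidobudobvek/ is unchanged.
Rule 3 (final e-epenthesis): the form ends in the consonant /k/, so [e] is inserted word-finally. /weazuidobudobvek/ → weazuidobudobveke.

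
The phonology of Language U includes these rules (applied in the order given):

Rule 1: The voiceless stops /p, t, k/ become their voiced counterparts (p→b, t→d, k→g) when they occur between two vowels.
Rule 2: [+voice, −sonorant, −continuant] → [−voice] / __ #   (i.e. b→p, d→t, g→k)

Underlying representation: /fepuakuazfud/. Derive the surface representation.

Rule 1 (intervocalic voicing): /p/ is a voiceless stop between vowels /e/ and /u/, so it voices to [b]. /k/ is a voiceless stop between vowels /a/ and /u/, so it voices to [g]. /fepuakuazfud/ → febuaguazfud.
Rule 2 (final devoicing): /d/ is a voiced stop in word-final position, so it devoices to [t]. /febuaguazfud/ → febuaguazfut.

febuaguazfut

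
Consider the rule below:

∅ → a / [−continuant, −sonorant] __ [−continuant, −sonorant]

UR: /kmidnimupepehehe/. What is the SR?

kmidnimupepehehe

No segment of /kmidnimupepehehe/ meets the structural description of the rule, so the form surfaces unchanged.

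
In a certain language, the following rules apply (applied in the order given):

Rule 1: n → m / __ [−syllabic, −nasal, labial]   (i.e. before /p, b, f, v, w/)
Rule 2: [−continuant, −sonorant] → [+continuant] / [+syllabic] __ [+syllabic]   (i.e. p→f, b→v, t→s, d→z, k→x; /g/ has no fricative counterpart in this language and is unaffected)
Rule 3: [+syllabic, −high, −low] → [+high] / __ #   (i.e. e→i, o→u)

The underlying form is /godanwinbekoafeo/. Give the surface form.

Rule 1 (nasal place assimilation): /n/ precedes the labial consonant /w/, so it assimilates in place to [m]. /n/ precedes the labial consonant /b/, so it assimilates in place to [m]. /godanwinbekoafeo/ → godamwimbekoafeo.
Rule 2 (intervocalic spirantization): /d/ is a stop between vowels /o/ and /a/, so it spirantizes to the fricative [z]. /k/ is a stop between vowels /e/ and /o/, so it spirantizes to the fricative [x]. /godamwimbekoafeo/ → gozamwimbexoafeo.
Rule 3 (final vowel raising): /o/ is a mid vowel in word-final position, so it raises to [u]. /gozamwimbexoafeo/ → gozamwimbexoafeu.

gozamwimbexoafeu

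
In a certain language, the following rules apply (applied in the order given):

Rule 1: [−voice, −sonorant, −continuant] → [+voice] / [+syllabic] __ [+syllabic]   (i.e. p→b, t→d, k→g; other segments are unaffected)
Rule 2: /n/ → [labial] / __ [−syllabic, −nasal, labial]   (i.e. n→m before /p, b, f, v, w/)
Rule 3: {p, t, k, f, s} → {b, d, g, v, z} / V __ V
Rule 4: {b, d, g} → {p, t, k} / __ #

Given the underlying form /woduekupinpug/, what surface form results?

woduegubimpuk

Rule 1 (intervocalic voicing): /k/ is a voiceless stop between vowels /e/ and /u/, so it voices to [g]. /p/ is a voiceless stop between vowels /u/ and /i/, so it voices to [b]. /woduekupinpug/ → woduegubinpug.
Rule 2 (nasal place assimilation): /n/ precedes the labial consonant /p/, so it assimilates in place to [m]. /woduegubinpug/ → woduegubimpug.
Rule 3 (intervocalic voicing): no segment meets the environment; /woduegubimpug/ is unchanged.
Rule 4 (final devoicing): /g/ is a voiced stop in word-final position, so it devoices to [k]. /woduegubimpug/ → woduegubimpuk.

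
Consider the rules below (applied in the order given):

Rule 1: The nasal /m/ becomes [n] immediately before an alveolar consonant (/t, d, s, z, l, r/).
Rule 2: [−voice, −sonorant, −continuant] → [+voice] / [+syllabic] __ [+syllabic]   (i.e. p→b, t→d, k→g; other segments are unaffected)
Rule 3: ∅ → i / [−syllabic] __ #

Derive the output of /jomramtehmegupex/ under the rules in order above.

jonrantehmegubexi

Rule 1 (nasal place assimilation): /m/ precedes the alveolar consonant /r/, so it assimilates in place to [n]. /m/ precedes the alveolar consonant /t/, so it assimilates in place to [n]. /jomramtehmegupex/ → jonrantehmegupex.
Rule 2 (intervocalic voicing): /p/ is a voiceless stop between vowels /u/ and /e/, so it voices to [b]. /jonrantehmegupex/ → jonrantehmegubex.
Rule 3 (final i-epenthesis): the form ends in the consonant /x/, so [i] is inserted word-finally. /jonrantehmegubex/ → jonrantehmegubexi.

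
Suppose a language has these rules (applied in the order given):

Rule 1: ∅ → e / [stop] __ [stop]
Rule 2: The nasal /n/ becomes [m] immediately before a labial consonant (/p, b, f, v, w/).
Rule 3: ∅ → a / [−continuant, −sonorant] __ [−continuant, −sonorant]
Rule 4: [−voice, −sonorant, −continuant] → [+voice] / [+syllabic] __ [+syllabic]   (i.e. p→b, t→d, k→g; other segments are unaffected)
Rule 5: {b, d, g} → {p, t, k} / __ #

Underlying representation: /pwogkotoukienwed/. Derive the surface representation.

pwogegodougiemwet

Rule 1 (stop-cluster e-epenthesis): /g/ and /k/ form a stop–stop cluster, so [e] is inserted between them. /pwogkotoukienwed/ → pwogekotoukienwed.
Rule 2 (nasal place assimilation): /n/ precedes the labial consonant /w/, so it assimilates in place to [m]. /pwogekotoukienwed/ → pwogekotoukiemwed.
Rule 3 (stop-cluster a-epenthesis): no segment meets the environment; /pwogekotoukiemwed/ is unchanged.
Rule 4 (intervocalic voicing): /k/ is a voiceless stop between vowels /e/ and /o/, so it voices to [g]. /t/ is a voiceless stop between vowels /o/ and /o/, so it voices to [d]. /k/ is a voiceless stop between vowels /u/ and /i/, so it voices to [g]. /pwogekotoukiemwed/ → pwogegodougiemwed.
Rule 5 (final devoicing): /d/ is a voiced stop in word-final position, so it devoices to [t]. /pwogegodougiemwed/ → pwogegodougiemwet.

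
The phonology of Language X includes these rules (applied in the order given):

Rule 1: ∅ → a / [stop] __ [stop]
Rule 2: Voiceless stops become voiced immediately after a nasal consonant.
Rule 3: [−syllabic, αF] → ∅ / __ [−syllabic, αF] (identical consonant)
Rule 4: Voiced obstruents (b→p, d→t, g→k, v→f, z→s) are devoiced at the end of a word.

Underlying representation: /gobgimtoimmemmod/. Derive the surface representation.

gobagimdoimemot

Rule 1 (stop-cluster a-epenthesis): /b/ and /g/ form a stop–stop cluster, so [a] is inserted between them. /gobgimtoimmemmod/ → gobagimtoimmemmod.
Rule 2 (post-nasal voicing): /t/ is a voiceless stop immediately after the nasal /m/, so it voices to [d]. /gobagimtoimmemmod/ → gobagimdoimmemmod.
Rule 3 (degemination): /mm/ is a geminate; the first /m/ deletes. /mm/ is a geminate; the first /m/ deletes. /gobagimdoimmemmod/ → gobagimdoimemod.
Rule 4 (final devoicing): /d/ is a voiced obstruent in word-final position, so it devoices to [t]. /gobagimdoimemod/ → gobagimdoimemot.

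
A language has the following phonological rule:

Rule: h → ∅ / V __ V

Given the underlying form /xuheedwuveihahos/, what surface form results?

xueedwuveiaos

/h/ occurs between vowels /u/ and /e/, so it deletes.
/h/ occurs between vowels /i/ and /a/, so it deletes.
/h/ occurs between vowels /a/ and /o/, so it deletes.
Surface form: [xueedwuveiaos].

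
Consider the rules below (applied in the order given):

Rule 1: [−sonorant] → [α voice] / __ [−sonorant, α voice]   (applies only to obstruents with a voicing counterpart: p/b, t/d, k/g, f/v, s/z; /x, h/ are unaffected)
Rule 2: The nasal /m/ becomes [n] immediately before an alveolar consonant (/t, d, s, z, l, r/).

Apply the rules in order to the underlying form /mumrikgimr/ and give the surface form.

Rule 1 (regressive voicing assimilation): /k/ precedes the voiced obstruent /g/, so it voices to [g] by assimilation. /mumrikgimr/ → mumriggimr.
Rule 2 (nasal place assimilation): /m/ precedes the alveolar consonant /r/, so it assimilates in place to [n]. /m/ precedes the alveolar consonant /r/, so it assimilates in place to [n]. /mumriggimr/ → munrigginr.

munrigginr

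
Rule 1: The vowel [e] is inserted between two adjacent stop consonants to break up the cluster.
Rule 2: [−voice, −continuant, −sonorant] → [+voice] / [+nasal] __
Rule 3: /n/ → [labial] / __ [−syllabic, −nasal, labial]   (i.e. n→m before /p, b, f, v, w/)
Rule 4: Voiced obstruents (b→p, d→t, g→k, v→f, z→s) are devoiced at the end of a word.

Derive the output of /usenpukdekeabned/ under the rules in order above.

usembukedekeabnet

Rule 1 (stop-cluster e-epenthesis): /k/ and /d/ form a stop–stop cluster, so [e] is inserted between them. /usenpukdekeabned/ → usenpukedekeabned.
Rule 2 (post-nasal voicing): /p/ is a voiceless stop immediately after the nasal /n/, so it voices to [b]. /usenpukedekeabned/ → usenbukedekeabned.
Rule 3 (nasal place assimilation): /n/ precedes the labial consonant /b/, so it assimilates in place to [m]. /usenbukedekeabned/ → usembukedekeabned.
Rule 4 (final devoicing): /d/ is a voiced obstruent in word-final position, so it devoices to [t]. /usembukedekeabned/ → usembukedekeabnet.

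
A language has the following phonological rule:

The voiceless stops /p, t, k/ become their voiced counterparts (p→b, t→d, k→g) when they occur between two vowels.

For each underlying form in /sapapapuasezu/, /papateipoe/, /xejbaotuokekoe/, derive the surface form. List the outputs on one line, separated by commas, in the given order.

sabababuasezu, pabadeiboe, xejbaoduogegoe

/sapapapuasezu/: /p/ is a voiceless stop between vowels /a/ and /a/, so it voices to [b]. /p/ is a voiceless stop between vowels /a/ and /a/, so it voices to [b]. /p/ is a voiceless stop between vowels /a/ and /u/, so it voices to [b]. → [sabababuasezu].
/papateipoe/: /p/ is a voiceless stop between vowels /a/ and /a/, so it voices to [b]. /t/ is a voiceless stop between vowels /a/ and /e/, so it voices to [d]. /p/ is a voiceless stop between vowels /i/ and /o/, so it voices to [b]. → [pabadeiboe].
/xejbaotuokekoe/: /t/ is a voiceless stop between vowels /o/ and /u/, so it voices to [d]. /k/ is a voiceless stop between vowels /o/ and /e/, so it voices to [g]. /k/ is a voiceless stop between vowels /e/ and /o/, so it voices to [g]. → [xejbaoduogegoe].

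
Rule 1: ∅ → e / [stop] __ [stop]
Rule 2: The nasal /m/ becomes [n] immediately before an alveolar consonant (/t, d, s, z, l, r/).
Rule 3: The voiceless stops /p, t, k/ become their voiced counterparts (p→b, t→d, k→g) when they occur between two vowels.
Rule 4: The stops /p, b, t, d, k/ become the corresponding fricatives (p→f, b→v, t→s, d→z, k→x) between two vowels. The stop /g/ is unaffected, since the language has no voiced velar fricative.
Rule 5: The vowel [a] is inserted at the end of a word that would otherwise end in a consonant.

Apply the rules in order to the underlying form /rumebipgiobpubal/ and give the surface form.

rumevivegiovevuvala

Rule 1 (stop-cluster e-epenthesis): /p/ and /g/ form a stop–stop cluster, so [e] is inserted between them. /b/ and /p/ form a stop–stop cluster, so [e] is inserted between them. /rumebipgiobpubal/ → rumebipegiobepubal.
Rule 2 (nasal place assimilation): no segment meets the environment; /rumebipegiobepubal/ is unchanged.
Rule 3 (intervocalic voicing): /p/ is a voiceless stop between vowels /i/ and /e/, so it voices to [b]. /p/ is a voiceless stop between vowels /e/ and /u/, so it voices to [b]. /rumebipegiobepubal/ → rumebibegiobebubal.
Rule 4 (intervocalic spirantization): /b/ is a stop between vowels /e/ and /i/, so it spirantizes to the fricative [v]. /b/ is a stop between vowels /i/ and /e/, so it spirantizes to the fricative [v]. /b/ is a stop between vowels /o/ and /e/, so it spirantizes to the fricative [v]. /b/ is a stop between vowels /e/ and /u/, so it spirantizes to the fricative [v]. /b/ is a stop between vowels /u/ and /a/, so it spirantizes to the fricative [v]. /rumebibegiobebubal/ → rumevivegiovevuval.
Rule 5 (final a-epenthesis): the form ends in the consonant /l/, so [a] is inserted word-finally. /rumevivegiovevuval/ → rumevivegiovevuvala.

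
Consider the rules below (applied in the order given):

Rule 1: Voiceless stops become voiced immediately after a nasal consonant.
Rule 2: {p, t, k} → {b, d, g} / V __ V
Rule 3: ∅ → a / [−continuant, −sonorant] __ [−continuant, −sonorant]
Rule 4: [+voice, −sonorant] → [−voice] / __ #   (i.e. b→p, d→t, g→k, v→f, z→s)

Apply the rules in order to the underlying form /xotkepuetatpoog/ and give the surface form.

Rule 1 (post-nasal voicing): no segment meets the environment; /xotkepuetatpoog/ is unchanged.
Rule 2 (intervocalic voicing): /p/ is a voiceless stop between vowels /e/ and /u/, so it voices to [b]. /t/ is a voiceless stop between vowels /e/ and /a/, so it voices to [d]. /xotkepuetatpoog/ → xotkebuedatpoog.
Rule 3 (stop-cluster a-epenthesis): /t/ and /k/ form a stop–stop cluster, so [a] is inserted between them. /t/ and /p/ form a stop–stop cluster, so [a] is inserted between them. /xotkebuedatpoog/ → xotakebuedatapoog.
Rule 4 (final devoicing): /g/ is a voiced obstruent in word-final position, so it devoices to [k]. /xotakebuedatapoog/ → xotakebuedatapook.

xotakebuedatapook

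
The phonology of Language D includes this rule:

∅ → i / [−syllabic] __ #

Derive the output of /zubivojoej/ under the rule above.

zubivojoeji

the form ends in the consonant /j/, so [i] is inserted word-finally.
Surface form: [zubivojoeji].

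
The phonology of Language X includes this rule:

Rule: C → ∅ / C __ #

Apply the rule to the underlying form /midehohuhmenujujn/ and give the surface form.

midehohuhmenujuj

/n/ is the second consonant of a word-final cluster /jn/, so it deletes.
The other instances of /m/, /d/, /h/, /n/, /j/ do not occur in the required environment and remain unchanged.
Surface form: [midehohuhmenujuj].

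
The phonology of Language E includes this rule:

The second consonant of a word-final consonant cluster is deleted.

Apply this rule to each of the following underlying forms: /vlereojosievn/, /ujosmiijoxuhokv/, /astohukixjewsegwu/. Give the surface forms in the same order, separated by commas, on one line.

/vlereojosievn/: /n/ is the second consonant of a word-final cluster /vn/, so it deletes. → [vlereojosiev].
/ujosmiijoxuhokv/: /v/ is the second consonant of a word-final cluster /kv/, so it deletes. → [ujosmiijoxuhok].
/astohukixjewsegwu/: the rule's environment is not met; surfaces unchanged as [astohukixjewsegwu].

vlereojosiev, ujosmiijoxuhok, astohukixjewsegwu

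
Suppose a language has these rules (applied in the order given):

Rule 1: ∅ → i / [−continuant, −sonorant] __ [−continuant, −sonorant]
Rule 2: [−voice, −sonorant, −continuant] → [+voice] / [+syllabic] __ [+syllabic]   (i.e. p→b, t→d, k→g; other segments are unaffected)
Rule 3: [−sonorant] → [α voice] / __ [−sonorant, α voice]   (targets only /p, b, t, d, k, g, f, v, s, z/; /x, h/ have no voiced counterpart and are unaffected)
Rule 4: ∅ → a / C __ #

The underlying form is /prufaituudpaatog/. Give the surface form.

Rule 1 (stop-cluster i-epenthesis): /d/ and /p/ form a stop–stop cluster, so [i] is inserted between them. /prufaituudpaatog/ → prufaituudipaatog.
Rule 2 (intervocalic voicing): /t/ is a voiceless stop between vowels /i/ and /u/, so it voices to [d]. /p/ is a voiceless stop between vowels /i/ and /a/, so it voices to [b]. /t/ is a voiceless stop between vowels /a/ and /o/, so it voices to [d]. /prufaituudipaatog/ → prufaiduudibaadog.
Rule 3 (regressive voicing assimilation): no segment meets the environment; /prufaiduudibaadog/ is unchanged.
Rule 4 (final a-epenthesis): the form ends in the consonant /g/, so [a] is inserted word-finally. /prufaiduudibaadog/ → prufaiduudibaadoga.

prufaiduudibaadoga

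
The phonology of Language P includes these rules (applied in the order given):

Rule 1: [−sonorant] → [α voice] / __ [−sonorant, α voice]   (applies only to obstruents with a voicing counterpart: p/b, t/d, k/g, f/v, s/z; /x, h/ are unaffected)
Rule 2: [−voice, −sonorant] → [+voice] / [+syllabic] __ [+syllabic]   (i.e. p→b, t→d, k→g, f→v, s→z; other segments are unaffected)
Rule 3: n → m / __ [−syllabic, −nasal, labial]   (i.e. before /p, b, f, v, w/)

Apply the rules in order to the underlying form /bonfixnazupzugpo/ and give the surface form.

bomfixnazubzukpo

Rule 1 (regressive voicing assimilation): /p/ precedes the voiced obstruent /z/, so it voices to [b] by assimilation. /g/ precedes the voiceless obstruent /p/, so it devoices to [k] by assimilation. /bonfixnazupzugpo/ → bonfixnazubzukpo.
Rule 2 (intervocalic voicing): no segment meets the environment; /bonfixnazubzukpo/ is unchanged.
Rule 3 (nasal place assimilation): /n/ precedes the labial consonant /f/, so it assimilates in place to [m]. /bonfixnazubzukpo/ → bomfixnazubzukpo.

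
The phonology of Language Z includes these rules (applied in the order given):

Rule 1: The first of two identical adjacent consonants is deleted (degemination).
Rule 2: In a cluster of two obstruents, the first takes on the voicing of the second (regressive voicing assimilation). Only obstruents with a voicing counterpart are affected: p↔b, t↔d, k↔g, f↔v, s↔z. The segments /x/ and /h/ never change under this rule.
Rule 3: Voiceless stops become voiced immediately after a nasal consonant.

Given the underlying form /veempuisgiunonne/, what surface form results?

Rule 1 (degemination): /nn/ is a geminate; the first /n/ deletes. /veempuisgiunonne/ → veempuisgiunone.
Rule 2 (regressive voicing assimilation): /s/ precedes the voiced obstruent /g/, so it voices to [z] by assimilation. /veempuisgiunone/ → veempuizgiunone.
Rule 3 (post-nasal voicing): /p/ is a voiceless stop immediately after the nasal /m/, so it voices to [b]. /veempuizgiunone/ → veembuizgiunone.

veembuizgiunone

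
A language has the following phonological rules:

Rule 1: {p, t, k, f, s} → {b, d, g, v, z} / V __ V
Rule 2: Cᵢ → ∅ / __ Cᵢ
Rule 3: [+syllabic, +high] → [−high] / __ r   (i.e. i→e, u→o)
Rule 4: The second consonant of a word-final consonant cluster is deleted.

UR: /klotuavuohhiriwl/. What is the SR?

Rule 1 (intervocalic voicing): /t/ is a voiceless obstruent between vowels /o/ and /u/, so it voices to [d]. /klotuavuohhiriwl/ → kloduavuohhiriwl.
Rule 2 (degemination): /hh/ is a geminate; the first /h/ deletes. /kloduavuohhiriwl/ → kloduavuohiriwl.
Rule 3 (pre-rhotic lowering): /i/ is a high vowel immediately before /r/, so it lowers to [e]. /kloduavuohiriwl/ → kloduavuoheriwl.
Rule 4 (final cluster simplification): /l/ is the second consonant of a word-final cluster /wl/, so it deletes. /kloduavuoheriwl/ → kloduavuoheriw.

kloduavuoheriw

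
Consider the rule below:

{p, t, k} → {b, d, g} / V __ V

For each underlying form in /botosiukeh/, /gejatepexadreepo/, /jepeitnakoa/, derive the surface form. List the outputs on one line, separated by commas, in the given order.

/botosiukeh/: /t/ is a voiceless stop between vowels /o/ and /o/, so it voices to [d]. /k/ is a voiceless stop between vowels /u/ and /e/, so it voices to [g]. → [bodosiugeh].
/gejatepexadreepo/: /t/ is a voiceless stop between vowels /a/ and /e/, so it voices to [d]. /p/ is a voiceless stop between vowels /e/ and /e/, so it voices to [b]. /p/ is a voiceless stop between vowels /e/ and /o/, so it voices to [b]. → [gejadebexadreebo].
/jepeitnakoa/: /p/ is a voiceless stop between vowels /e/ and /e/, so it voices to [b]. /k/ is a voiceless stop between vowels /a/ and /o/, so it voices to [g]. → [jebeitnagoa].

bodosiugeh, gejadebexadreebo, jebeitnagoa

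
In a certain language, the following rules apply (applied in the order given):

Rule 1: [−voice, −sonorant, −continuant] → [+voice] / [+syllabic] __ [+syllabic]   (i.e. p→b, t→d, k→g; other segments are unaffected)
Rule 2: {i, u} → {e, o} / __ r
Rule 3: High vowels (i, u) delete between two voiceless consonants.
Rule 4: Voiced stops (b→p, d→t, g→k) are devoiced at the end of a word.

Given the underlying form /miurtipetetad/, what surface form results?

miortibededat

Rule 1 (intervocalic voicing): /p/ is a voiceless stop between vowels /i/ and /e/, so it voices to [b]. /t/ is a voiceless stop between vowels /e/ and /e/, so it voices to [d]. /t/ is a voiceless stop between vowels /e/ and /a/, so it voices to [d]. /miurtipetetad/ → miurtibededad.
Rule 2 (pre-rhotic lowering): /u/ is a high vowel immediately before /r/, so it lowers to [o]. /miurtibededad/ → miortibededad.
Rule 3 (high vowel syncope): no segment meets the environment; /miortibededad/ is unchanged.
Rule 4 (final devoicing): /d/ is a voiced stop in word-final position, so it devoices to [t]. /miortibededad/ → miortibededat.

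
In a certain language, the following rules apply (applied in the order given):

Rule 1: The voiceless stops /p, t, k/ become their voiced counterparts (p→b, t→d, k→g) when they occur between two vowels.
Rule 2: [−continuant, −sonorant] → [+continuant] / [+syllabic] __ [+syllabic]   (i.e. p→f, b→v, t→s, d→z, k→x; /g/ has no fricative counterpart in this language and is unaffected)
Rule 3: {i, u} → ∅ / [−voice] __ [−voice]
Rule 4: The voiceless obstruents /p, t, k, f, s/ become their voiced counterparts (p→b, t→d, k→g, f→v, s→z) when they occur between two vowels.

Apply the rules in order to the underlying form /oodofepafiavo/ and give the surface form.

Rule 1 (intervocalic voicing): /p/ is a voiceless stop between vowels /e/ and /a/, so it voices to [b]. /oodofepafiavo/ → oodofebafiavo.
Rule 2 (intervocalic spirantization): /d/ is a stop between vowels /o/ and /o/, so it spirantizes to the fricative [z]. /b/ is a stop between vowels /e/ and /a/, so it spirantizes to the fricative [v]. /oodofebafiavo/ → oozofevafiavo.
Rule 3 (high vowel syncope): no segment meets the environment; /oozofevafiavo/ is unchanged.
Rule 4 (intervocalic voicing): /f/ is a voiceless obstruent between vowels /o/ and /e/, so it voices to [v]. /f/ is a voiceless obstruent between vowels /a/ and /i/, so it voices to [v]. /oozofevafiavo/ → oozovevaviavo.

oozovevaviavo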